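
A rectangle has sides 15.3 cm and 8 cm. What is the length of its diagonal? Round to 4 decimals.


Shape: rectangle (diagonal via Pythagoras)
Sides: 15.3 cm and 8 cm
Formula: d = sqrt(l^2 + w^2)
l^2 = 234.09, w^2 = 64
l^2 + w^2 = 298.09
d = sqrt(298.09)
d = 17.2653
17.2653 cm


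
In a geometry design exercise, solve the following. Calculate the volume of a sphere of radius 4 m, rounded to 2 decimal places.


Shape: sphere
Radius r = 4 m
Formula: V = (4/3) * pi * r^3
r^3 = 64
(4/3) * 64 = 85.333333
V = 85.333333 * pi
V = 268.08
268.08 m^3


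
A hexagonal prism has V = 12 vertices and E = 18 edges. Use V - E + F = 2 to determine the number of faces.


Polyhedron: hexagonal prism
Euler's formula for convex polyhedra: V - E + F = 2
Given: V = 12 vertices and E = 18 edges
Solve for F:
F = 2 + E - V = 2 + 18 - 12 = 8
8 faces


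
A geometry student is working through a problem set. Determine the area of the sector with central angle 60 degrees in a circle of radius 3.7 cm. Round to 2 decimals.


Shape: circular sector
Radius r = 3.7 cm, Angle = 60 degrees
Formula: A = (angle/360) * pi * r^2
r^2 = 13.69
Fraction of circle = 60/360
A = (60/360) * pi * 13.69
A = 2.281667 * pi
A = 7.17
7.17 cm^2


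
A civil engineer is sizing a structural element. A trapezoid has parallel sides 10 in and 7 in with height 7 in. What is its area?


Shape: trapezoid
Parallel sides a = 10 in, b = 7 in; Height h = 7 in
Formula: A = (a + b) * h / 2
a + b = 10 + 7 = 17
A = 17 * 7 / 2
A = 119 / 2
A = 59.5
59.5 in^2


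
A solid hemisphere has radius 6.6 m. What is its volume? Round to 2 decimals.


Shape: hemisphere (half of a sphere)
Radius r = 6.6 m
Formula: V = (1/2) * (4/3) * pi * r^3 = (2/3) * pi * r^3
r^3 = 287.496
(2/3) * 287.496 = 191.664
V = 191.664 * pi
V = 602.13
602.13 m^3


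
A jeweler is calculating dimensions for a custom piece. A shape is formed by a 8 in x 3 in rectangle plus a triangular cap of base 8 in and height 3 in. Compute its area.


Composite shape: rectangle + triangle
Rectangle area = 8 * 3 = 24
Triangle area = 0.5 * 8 * 3 = 12
Total = 24 + 12
Total = 36
36 in^2


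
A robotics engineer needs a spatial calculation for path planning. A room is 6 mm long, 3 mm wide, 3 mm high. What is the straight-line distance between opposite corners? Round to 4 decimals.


Shape: rectangular box (space diagonal)
l = 6 mm, w = 3 mm, h = 3 mm
Visualize: the diagonal of the base, then a right triangle with that diagonal and the height.
Formula: d = sqrt(l^2 + w^2 + h^2)
l^2 + w^2 + h^2 = 36 + 9 + 9 = 54
d = sqrt(54)
d = 7.3485
7.3485 mm


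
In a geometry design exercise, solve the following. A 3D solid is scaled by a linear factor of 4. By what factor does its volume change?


Linear scale factor k = 4
Rule: under a linear scaling by k, volumes scale by k^3.
k^3 = 4 * 4 * 4
k^3 = 16 * 4
k^3 = 64
Volume scales by a factor of 64.
64 (dimensionless)


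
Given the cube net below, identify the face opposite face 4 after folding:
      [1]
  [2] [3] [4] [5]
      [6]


Net: cross layout. Take square 3 as the base (bottom).
Fold the four squares in the horizontal row up around 3: 2 -> left, 4 -> right, 5 wraps to the top.
Fold 1 and 6 up from 3: 1 -> back, 6 -> front.
Opposite pairs are therefore: (1, 6), (2, 4), (3, 5).
Face 4 is opposite face 2.
face 2


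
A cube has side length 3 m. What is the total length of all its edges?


Shape: cube
Side s = 3 m
A cube has 12 edges, all equal.
Formula: total edge length = 12 * s
Total = 12 * 3
Total = 36
36 m


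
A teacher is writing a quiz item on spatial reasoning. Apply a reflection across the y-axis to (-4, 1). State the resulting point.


Transformation: reflection
Original point: (-4, 1)
Rule for reflection over the y-axis: (x, y) -> (-x, y)
Apply: (-4, 1) -> (4, 1)
(4, 1)


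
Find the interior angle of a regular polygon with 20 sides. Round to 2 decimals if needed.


Shape: regular icosagon (20 sides)
Formula: interior angle = (n - 2) * 180 / n
(n - 2) = 18
(n - 2) * 180 = 3240
angle = 3240 / 20
angle = 162
162 degrees


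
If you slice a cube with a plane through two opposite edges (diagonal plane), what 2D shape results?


Solid: cube
Cutting plane: through two opposite edges (diagonal plane)
Visualize the intersection of the plane with the solid's surface.
The boundary of the cut region is a rectangle.
rectangle


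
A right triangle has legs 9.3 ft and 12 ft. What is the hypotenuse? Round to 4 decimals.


Shape: right triangle
Legs a = 9.3 ft, b = 12 ft
Formula: c = sqrt(a^2 + b^2)
a^2 = 86.49, b^2 = 144
a^2 + b^2 = 230.49
c = sqrt(230.49)
c = 15.1819
15.1819 ft


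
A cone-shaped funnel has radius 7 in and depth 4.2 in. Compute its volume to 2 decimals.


Shape: cone
Radius r = 7 in, Height h = 4.2 in
Formula: V = (1/3) * pi * r^2 * h
r^2 = 49
pi * r^2 * h = pi * 49 * 4.2 = 205.8 * pi
V = 205.8 * pi / 3
V = 215.51
215.51 in^3


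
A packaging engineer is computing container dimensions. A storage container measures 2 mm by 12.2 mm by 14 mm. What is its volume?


Shape: rectangular prism
l = 2 mm, w = 12.2 mm, h = 14 mm
Formula: V = l * w * h
V = 2 * 12.2 * 14
V = 24.4 * 14
V = 341.6
341.6 mm^3


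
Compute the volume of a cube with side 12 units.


Shape: cube
Side s = 12 units
Formula: V = s^3
V = 12 * 12 * 12
V = 144 * 12
V = 1728
1728 units^3


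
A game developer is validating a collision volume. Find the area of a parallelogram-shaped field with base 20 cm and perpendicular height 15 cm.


Shape: parallelogram
Base b = 20 cm, Height h = 15 cm
Formula: A = b * h
A = 20 * 15
A = 300
300 cm^2


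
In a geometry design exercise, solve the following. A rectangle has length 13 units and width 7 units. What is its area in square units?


Shape: rectangle
Length l = 13 units, Width w = 7 units
Formula: A = l * w
A = 13 * 7
A = 91
91 units^2


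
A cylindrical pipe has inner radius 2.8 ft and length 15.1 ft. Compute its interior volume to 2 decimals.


Shape: cylinder
Radius r = 2.8 ft, Height h = 15.1 ft
Formula: V = pi * r^2 * h
r^2 = 7.84
V = pi * 7.84 * 15.1
V = 118.384 * pi
V = 371.91
371.91 ft^3


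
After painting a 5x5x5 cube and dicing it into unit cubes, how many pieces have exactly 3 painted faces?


Large cube: 5 x 5 x 5, cut into unit cubes.
Cubes with 3 painted faces are at the corners. A cube always has 8 corners.
Count = 8
8 unit cubes


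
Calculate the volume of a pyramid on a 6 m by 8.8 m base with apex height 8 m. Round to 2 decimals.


Shape: rectangular pyramid
Base: 6 m x 8.8 m, Height h = 8 m
Formula: V = (1/3) * base_area * h
base_area = 6 * 8.8 = 52.8
base_area * h = 52.8 * 8 = 422.4
V = 422.4 / 3
V = 140.8
140.8 m^3


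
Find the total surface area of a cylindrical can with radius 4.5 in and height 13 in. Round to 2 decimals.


Shape: closed cylinder
Radius r = 4.5 in, Height h = 13 in
Formula: SA = 2*pi*r^2 + 2*pi*r*h = 2*pi*r*(r + h)
r + h = 17.5
2 * r * (r + h) = 2 * 4.5 * 17.5 = 157.5
SA = 157.5 * pi
SA = 494.8
494.8 in^2


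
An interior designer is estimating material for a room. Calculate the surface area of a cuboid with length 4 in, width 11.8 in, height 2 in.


Shape: rectangular prism
l = 4 in, w = 11.8 in, h = 2 in
Formula: SA = 2(lw + lh + wh)
lw = 47.2, lh = 8, wh = 23.6
lw + lh + wh = 78.8
SA = 2 * 78.8
SA = 157.6
157.6 in^2


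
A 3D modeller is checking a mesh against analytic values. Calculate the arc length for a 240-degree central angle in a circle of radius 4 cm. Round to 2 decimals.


Shape: circular arc
Radius r = 4 cm, Angle = 240 degrees
Formula: L = (angle/360) * 2 * pi * r
2 * pi * r = 8 * pi
L = (240/360) * 8 * pi
L = 5.333333 * pi
L = 16.76
16.76 cm


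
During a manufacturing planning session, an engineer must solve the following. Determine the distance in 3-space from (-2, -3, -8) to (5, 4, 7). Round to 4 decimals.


3D distance between two points
P1 = (-2, -3, -8), P2 = (5, 4, 7)
Formula: d = sqrt((x2-x1)^2 + (y2-y1)^2 + (z2-z1)^2)
dx = 5 - -2 = 7
dy = 4 - -3 = 7
dz = 7 - -8 = 15
dx^2 + dy^2 + dz^2 = 49 + 49 + 225 = 323
d = sqrt(323)
d = 17.9722
17.9722 units


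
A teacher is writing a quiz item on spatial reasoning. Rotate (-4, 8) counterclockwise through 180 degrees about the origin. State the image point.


Transformation: rotation about the origin
Original point: (-4, 8)
Rule for 180 deg: (x, y) -> (-x, -y)
Apply: (-4, 8) -> (4, -8)
(4, -8)


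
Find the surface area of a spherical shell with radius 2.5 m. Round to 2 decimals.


Shape: sphere
Radius r = 2.5 m
Formula: SA = 4 * pi * r^2
r^2 = 6.25
SA = 4 * pi * 6.25
SA = 25 * pi
SA = 78.54
78.54 m^2


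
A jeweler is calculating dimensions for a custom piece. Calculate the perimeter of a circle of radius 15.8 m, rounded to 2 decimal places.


Shape: circle
Radius r = 15.8 m
Formula: C = 2 * pi * r
C = 2 * pi * 15.8
C = 31.6 * pi
C = 99.27
99.27 m


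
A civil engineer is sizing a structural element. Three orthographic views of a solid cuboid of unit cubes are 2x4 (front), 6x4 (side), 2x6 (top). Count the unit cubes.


Orthographic views of a solid rectangular block:
Front view 2 x 4 -> length = 2, height = 4
Side view 6 x 4 -> width = 6, height = 4 (consistent)
Top view 2 x 6 -> confirms length = 2, width = 6
The block is 2 x 6 x 4.
Total unit cubes = 2 * 6 * 4 = 48
48 unit cubes


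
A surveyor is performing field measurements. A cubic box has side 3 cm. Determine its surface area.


Shape: cube
Side s = 3 cm
A cube has 6 square faces.
Formula: SA = 6 * s^2
s^2 = 9
SA = 6 * 9
SA = 54
54 cm^2


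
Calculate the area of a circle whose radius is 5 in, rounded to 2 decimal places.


Shape: circle
Radius r = 5 in
Formula: A = pi * r^2
r^2 = 5^2 = 25
A = pi * 25
A = 78.54
78.54 in^2


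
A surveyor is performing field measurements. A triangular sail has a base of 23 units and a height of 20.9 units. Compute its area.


Shape: triangle
Base b = 23 units, Height h = 20.9 units
Formula: A = (1/2) * b * h
A = 0.5 * 23 * 20.9
A = 0.5 * 480.7
A = 240.35
240.35 units^2


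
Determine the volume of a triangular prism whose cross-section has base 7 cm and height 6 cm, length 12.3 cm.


Shape: triangular prism
Triangle base = 7 cm, triangle height = 6 cm, prism length L = 12.3 cm
Formula: V = (1/2 * b * h_tri) * L
Cross-section area = 0.5 * 7 * 6 = 21
V = 21 * 12.3
V = 258.3
258.3 cm^3


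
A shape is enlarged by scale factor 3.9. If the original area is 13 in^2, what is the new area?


Linear scale factor k = 3.9
Original area = 13 in^2
Rule: under a linear scaling by k, areas scale by k^2.
k^2 = 3.9^2 = 15.21
New area = 13 * 15.21
New area = 197.73
197.73 in^2


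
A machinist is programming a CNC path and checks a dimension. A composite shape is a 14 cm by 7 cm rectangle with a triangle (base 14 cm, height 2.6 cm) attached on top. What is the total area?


Composite shape: rectangle + triangle
Rectangle area = 14 * 7 = 98
Triangle area = 0.5 * 14 * 2.6 = 18.2
Total = 98 + 18.2
Total = 116.2
116.2 cm^2


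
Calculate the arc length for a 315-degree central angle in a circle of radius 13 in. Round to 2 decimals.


Shape: circular arc
Radius r = 13 in, Angle = 315 degrees
Formula: L = (angle/360) * 2 * pi * r
2 * pi * r = 26 * pi
L = (315/360) * 26 * pi
L = 22.75 * pi
L = 71.47
71.47 in


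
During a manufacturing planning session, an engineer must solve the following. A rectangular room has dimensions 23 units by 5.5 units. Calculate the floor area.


Shape: rectangle
Length l = 23 units, Width w = 5.5 units
Formula: A = l * w
A = 23 * 5.5
A = 126.5
126.5 units^2


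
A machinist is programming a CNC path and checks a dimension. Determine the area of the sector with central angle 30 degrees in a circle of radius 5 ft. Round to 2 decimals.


Shape: circular sector
Radius r = 5 ft, Angle = 30 degrees
Formula: A = (angle/360) * pi * r^2
r^2 = 25
Fraction of circle = 30/360
A = (30/360) * pi * 25
A = 2.083333 * pi
A = 6.54
6.54 ft^2


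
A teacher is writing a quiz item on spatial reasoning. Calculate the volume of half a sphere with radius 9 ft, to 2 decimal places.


Shape: hemisphere (half of a sphere)
Radius r = 9 ft
Formula: V = (1/2) * (4/3) * pi * r^3 = (2/3) * pi * r^3
r^3 = 729
(2/3) * 729 = 486
V = 486 * pi
V = 1526.81
1526.81 ft^3


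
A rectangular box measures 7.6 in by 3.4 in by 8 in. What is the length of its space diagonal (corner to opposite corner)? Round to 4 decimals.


Shape: rectangular box (space diagonal)
l = 7.6 in, w = 3.4 in, h = 8 in
Visualize: the diagonal of the base, then a right triangle with that diagonal and the height.
Formula: d = sqrt(l^2 + w^2 + h^2)
l^2 + w^2 + h^2 = 57.76 + 11.56 + 64 = 133.32
d = sqrt(133.32)
d = 11.5464
11.5464 in


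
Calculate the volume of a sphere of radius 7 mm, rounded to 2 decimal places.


Shape: sphere
Radius r = 7 mm
Formula: V = (4/3) * pi * r^3
r^3 = 343
(4/3) * 343 = 457.333333
V = 457.333333 * pi
V = 1436.76
1436.76 mm^3


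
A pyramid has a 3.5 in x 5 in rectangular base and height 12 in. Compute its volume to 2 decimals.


Shape: rectangular pyramid
Base: 3.5 in x 5 in, Height h = 12 in
Formula: V = (1/3) * base_area * h
base_area = 3.5 * 5 = 17.5
base_area * h = 17.5 * 12 = 210
V = 210 / 3
V = 70
70 in^3


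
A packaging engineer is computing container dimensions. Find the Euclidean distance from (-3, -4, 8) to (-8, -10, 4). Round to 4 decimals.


3D distance between two points
P1 = (-3, -4, 8), P2 = (-8, -10, 4)
Formula: d = sqrt((x2-x1)^2 + (y2-y1)^2 + (z2-z1)^2)
dx = -8 - -3 = -5
dy = -10 - -4 = -6
dz = 4 - 8 = -4
dx^2 + dy^2 + dz^2 = 25 + 36 + 16 = 77
d = sqrt(77)
d = 8.775
8.775 units


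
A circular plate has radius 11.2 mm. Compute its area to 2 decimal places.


Shape: circle
Radius r = 11.2 mm
Formula: A = pi * r^2
r^2 = 11.2^2 = 125.44
A = pi * 125.44
A = 394.08
394.08 mm^2


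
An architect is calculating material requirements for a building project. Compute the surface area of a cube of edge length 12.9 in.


Shape: cube
Side s = 12.9 in
A cube has 6 square faces.
Formula: SA = 6 * s^2
s^2 = 166.41
SA = 6 * 166.41
SA = 998.46
998.46 in^2


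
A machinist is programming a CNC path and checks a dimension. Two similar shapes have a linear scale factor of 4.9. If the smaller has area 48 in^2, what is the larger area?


Linear scale factor k = 4.9
Original area = 48 in^2
Rule: under a linear scaling by k, areas scale by k^2.
k^2 = 4.9^2 = 24.01
New area = 48 * 24.01
New area = 1152.48
1152.48 in^2


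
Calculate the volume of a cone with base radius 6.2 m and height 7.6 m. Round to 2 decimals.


Shape: cone
Radius r = 6.2 m, Height h = 7.6 m
Formula: V = (1/3) * pi * r^2 * h
r^2 = 38.44
pi * r^2 * h = pi * 38.44 * 7.6 = 292.144 * pi
V = 292.144 * pi / 3
V = 305.93
305.93 m^3


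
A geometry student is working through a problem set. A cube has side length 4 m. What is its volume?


Shape: cube
Side s = 4 m
Formula: V = s^3
V = 4 * 4 * 4
V = 16 * 4
V = 64
64 m^3


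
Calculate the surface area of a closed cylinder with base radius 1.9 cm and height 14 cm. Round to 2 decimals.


Shape: closed cylinder
Radius r = 1.9 cm, Height h = 14 cm
Formula: SA = 2*pi*r^2 + 2*pi*r*h = 2*pi*r*(r + h)
r + h = 15.9
2 * r * (r + h) = 2 * 1.9 * 15.9 = 60.42
SA = 60.42 * pi
SA = 189.82
189.82 cm^2


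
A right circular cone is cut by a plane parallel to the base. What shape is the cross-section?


Solid: right circular cone
Cutting plane: parallel to the base
Visualize the intersection of the plane with the solid's surface.
The boundary of the cut region is a circle.
circle


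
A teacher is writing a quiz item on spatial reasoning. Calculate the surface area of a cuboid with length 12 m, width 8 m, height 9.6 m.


Shape: rectangular prism
l = 12 m, w = 8 m, h = 9.6 m
Formula: SA = 2(lw + lh + wh)
lw = 96, lh = 115.2, wh = 76.8
lw + lh + wh = 288
SA = 2 * 288
SA = 576
576 m^2


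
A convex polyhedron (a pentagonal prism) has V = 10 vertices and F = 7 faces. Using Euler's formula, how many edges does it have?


Polyhedron: pentagonal prism
Euler's formula for convex polyhedra: V - E + F = 2
Given: V = 10 vertices and F = 7 faces
Solve for E:
E = V + F - 2 = 10 + 7 - 2 = 15
15 edges


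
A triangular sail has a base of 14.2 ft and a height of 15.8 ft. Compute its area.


Shape: triangle
Base b = 14.2 ft, Height h = 15.8 ft
Formula: A = (1/2) * b * h
A = 0.5 * 14.2 * 15.8
A = 0.5 * 224.36
A = 112.18
112.18 ft^2


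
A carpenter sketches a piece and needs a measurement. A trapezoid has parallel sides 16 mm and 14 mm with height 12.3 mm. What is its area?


Shape: trapezoid
Parallel sides a = 16 mm, b = 14 mm; Height h = 12.3 mm
Formula: A = (a + b) * h / 2
a + b = 16 + 14 = 30
A = 30 * 12.3 / 2
A = 369 / 2
A = 184.5
184.5 mm^2


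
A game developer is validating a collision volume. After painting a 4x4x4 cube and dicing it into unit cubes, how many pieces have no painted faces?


Large cube: 4 x 4 x 4, cut into unit cubes.
n = 4, so n - 2 = 2
Unpainted cubes form the interior (n - 2)^3 block.
(n - 2)^3 = 2^3 = 8
8 unit cubes


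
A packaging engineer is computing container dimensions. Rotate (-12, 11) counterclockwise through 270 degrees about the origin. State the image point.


Transformation: rotation about the origin
Original point: (-12, 11)
Rule for 270 deg counterclockwise: (x, y) -> (y, -x)
Apply: (-12, 11) -> (11, 12)
(11, 12)


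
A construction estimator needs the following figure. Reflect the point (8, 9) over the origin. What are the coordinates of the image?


Transformation: reflection
Original point: (8, 9)
Rule for reflection through the origin: (x, y) -> (-x, -y)
Apply: (8, 9) -> (-8, -9)
(-8, -9)


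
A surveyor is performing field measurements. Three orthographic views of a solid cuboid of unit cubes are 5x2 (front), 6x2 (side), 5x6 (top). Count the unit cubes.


Orthographic views of a solid rectangular block:
Front view 5 x 2 -> length = 5, height = 2
Side view 6 x 2 -> width = 6, height = 2 (consistent)
Top view 5 x 6 -> confirms length = 5, width = 6
The block is 5 x 6 x 2.
Total unit cubes = 5 * 6 * 2 = 60
60 unit cubes


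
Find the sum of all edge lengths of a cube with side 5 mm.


Shape: cube
Side s = 5 mm
A cube has 12 edges, all equal.
Formula: total edge length = 12 * s
Total = 12 * 5
Total = 60
60 mm


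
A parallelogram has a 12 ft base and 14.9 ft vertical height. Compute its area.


Shape: parallelogram
Base b = 12 ft, Height h = 14.9 ft
Formula: A = b * h
A = 12 * 14.9
A = 178.8
178.8 ft^2


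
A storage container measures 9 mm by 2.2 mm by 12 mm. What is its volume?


Shape: rectangular prism
l = 9 mm, w = 2.2 mm, h = 12 mm
Formula: V = l * w * h
V = 9 * 2.2 * 12
V = 19.8 * 12
V = 237.6
237.6 mm^3


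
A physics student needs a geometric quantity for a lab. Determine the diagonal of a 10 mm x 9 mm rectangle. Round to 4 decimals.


Shape: rectangle (diagonal via Pythagoras)
Sides: 10 mm and 9 mm
Formula: d = sqrt(l^2 + w^2)
l^2 = 100, w^2 = 81
l^2 + w^2 = 181
d = sqrt(181)
d = 13.4536
13.4536 mm


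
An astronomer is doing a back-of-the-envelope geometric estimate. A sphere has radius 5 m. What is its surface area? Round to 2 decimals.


Shape: sphere
Radius r = 5 m
Formula: SA = 4 * pi * r^2
r^2 = 25
SA = 4 * pi * 25
SA = 100 * pi
SA = 314.16
314.16 m^2


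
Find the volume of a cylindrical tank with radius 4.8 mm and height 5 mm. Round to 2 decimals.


Shape: cylinder
Radius r = 4.8 mm, Height h = 5 mm
Formula: V = pi * r^2 * h
r^2 = 23.04
V = pi * 23.04 * 5
V = 115.2 * pi
V = 361.91
361.91 mm^3


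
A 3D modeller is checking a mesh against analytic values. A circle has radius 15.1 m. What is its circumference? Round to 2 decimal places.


Shape: circle
Radius r = 15.1 m
Formula: C = 2 * pi * r
C = 2 * pi * 15.1
C = 30.2 * pi
C = 94.88
94.88 m


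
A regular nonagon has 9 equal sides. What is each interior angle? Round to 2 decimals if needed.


Shape: regular nonagon (9 sides)
Formula: interior angle = (n - 2) * 180 / n
(n - 2) = 7
(n - 2) * 180 = 1260
angle = 1260 / 9
angle = 140
140 degrees


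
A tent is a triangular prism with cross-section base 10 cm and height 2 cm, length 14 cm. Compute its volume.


Shape: triangular prism
Triangle base = 10 cm, triangle height = 2 cm, prism length L = 14 cm
Formula: V = (1/2 * b * h_tri) * L
Cross-section area = 0.5 * 10 * 2 = 10
V = 10 * 14
V = 140
140 cm^3


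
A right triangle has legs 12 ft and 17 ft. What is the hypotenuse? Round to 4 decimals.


Shape: right triangle
Legs a = 12 ft, b = 17 ft
Formula: c = sqrt(a^2 + b^2)
a^2 = 144, b^2 = 289
a^2 + b^2 = 433
c = sqrt(433)
c = 20.8087
20.8087 ft


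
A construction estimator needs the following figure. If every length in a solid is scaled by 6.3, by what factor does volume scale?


Linear scale factor k = 6.3
Rule: under a linear scaling by k, volumes scale by k^3.
k^3 = 6.3 * 6.3 * 6.3
k^3 = 39.69 * 6.3
k^3 = 250.047
Volume scales by a factor of 250.047.
250.047 (dimensionless)


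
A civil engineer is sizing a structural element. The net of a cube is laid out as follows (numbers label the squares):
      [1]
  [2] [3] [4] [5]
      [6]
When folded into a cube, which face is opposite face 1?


Net: cross layout. Take square 3 as the base (bottom).
Fold the four squares in the horizontal row up around 3: 2 -> left, 4 -> right, 5 wraps to the top.
Fold 1 and 6 up from 3: 1 -> back, 6 -> front.
Opposite pairs are therefore: (1, 6), (2, 4), (3, 5).
Face 1 is opposite face 6.
face 6


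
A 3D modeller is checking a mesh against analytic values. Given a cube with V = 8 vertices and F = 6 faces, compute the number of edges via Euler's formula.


Polyhedron: cube
Euler's formula for convex polyhedra: V - E + F = 2
Given: V = 8 vertices and F = 6 faces
Solve for E:
E = V + F - 2 = 8 + 6 - 2 = 12
12 edges


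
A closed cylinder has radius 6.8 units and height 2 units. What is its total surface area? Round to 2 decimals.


Shape: closed cylinder
Radius r = 6.8 units, Height h = 2 units
Formula: SA = 2*pi*r^2 + 2*pi*r*h = 2*pi*r*(r + h)
r + h = 8.8
2 * r * (r + h) = 2 * 6.8 * 8.8 = 119.68
SA = 119.68 * pi
SA = 375.99
375.99 units^2


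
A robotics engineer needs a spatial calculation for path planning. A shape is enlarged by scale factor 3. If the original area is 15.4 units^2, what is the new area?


Linear scale factor k = 3
Original area = 15.4 units^2
Rule: under a linear scaling by k, areas scale by k^2.
k^2 = 3^2 = 9
New area = 15.4 * 9
New area = 138.6
138.6 units^2


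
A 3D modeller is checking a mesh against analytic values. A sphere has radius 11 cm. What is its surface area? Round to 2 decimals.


Shape: sphere
Radius r = 11 cm
Formula: SA = 4 * pi * r^2
r^2 = 121
SA = 4 * pi * 121
SA = 484 * pi
SA = 1520.53
1520.53 cm^2


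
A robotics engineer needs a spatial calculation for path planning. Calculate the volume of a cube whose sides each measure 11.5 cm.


Shape: cube
Side s = 11.5 cm
Formula: V = s^3
V = 11.5 * 11.5 * 11.5
V = 132.25 * 11.5
V = 1520.875
1520.875 cm^3


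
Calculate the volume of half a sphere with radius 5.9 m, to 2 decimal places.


Shape: hemisphere (half of a sphere)
Radius r = 5.9 m
Formula: V = (1/2) * (4/3) * pi * r^3 = (2/3) * pi * r^3
r^3 = 205.379
(2/3) * 205.379 = 136.919333
V = 136.919333 * pi
V = 430.14
430.14 m^3


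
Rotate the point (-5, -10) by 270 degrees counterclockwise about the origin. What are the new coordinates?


Transformation: rotation about the origin
Original point: (-5, -10)
Rule for 270 deg counterclockwise: (x, y) -> (y, -x)
Apply: (-5, -10) -> (-10, 5)
(-10, 5)


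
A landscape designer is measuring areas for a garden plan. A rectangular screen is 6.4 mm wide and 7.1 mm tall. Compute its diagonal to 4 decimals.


Shape: rectangle (diagonal via Pythagoras)
Sides: 6.4 mm and 7.1 mm
Formula: d = sqrt(l^2 + w^2)
l^2 = 40.96, w^2 = 50.41
l^2 + w^2 = 91.37
d = sqrt(91.37)
d = 9.5588
9.5588 mm


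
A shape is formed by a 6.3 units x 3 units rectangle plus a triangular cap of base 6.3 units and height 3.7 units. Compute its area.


Composite shape: rectangle + triangle
Rectangle area = 6.3 * 3 = 18.9
Triangle area = 0.5 * 6.3 * 3.7 = 11.655
Total = 18.9 + 11.655
Total = 30.555
30.555 units^2


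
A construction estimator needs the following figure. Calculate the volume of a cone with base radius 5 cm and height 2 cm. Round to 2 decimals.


Shape: cone
Radius r = 5 cm, Height h = 2 cm
Formula: V = (1/3) * pi * r^2 * h
r^2 = 25
pi * r^2 * h = pi * 25 * 2 = 50 * pi
V = 50 * pi / 3
V = 52.36
52.36 cm^3


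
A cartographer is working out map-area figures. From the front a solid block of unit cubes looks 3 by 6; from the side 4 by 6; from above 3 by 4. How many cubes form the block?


Orthographic views of a solid rectangular block:
Front view 3 x 6 -> length = 3, height = 6
Side view 4 x 6 -> width = 4, height = 6 (consistent)
Top view 3 x 4 -> confirms length = 3, width = 4
The block is 3 x 4 x 6.
Total unit cubes = 3 * 4 * 6 = 72
72 unit cubes


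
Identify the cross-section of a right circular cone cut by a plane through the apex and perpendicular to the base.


Solid: right circular cone
Cutting plane: through the apex and perpendicular to the base
Visualize the intersection of the plane with the solid's surface.
The boundary of the cut region is a isosceles triangle.
isosceles triangle


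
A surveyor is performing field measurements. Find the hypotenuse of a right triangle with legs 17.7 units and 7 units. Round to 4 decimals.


Shape: right triangle
Legs a = 17.7 units, b = 7 units
Formula: c = sqrt(a^2 + b^2)
a^2 = 313.29, b^2 = 49
a^2 + b^2 = 362.29
c = sqrt(362.29)
c = 19.0339
19.0339 units


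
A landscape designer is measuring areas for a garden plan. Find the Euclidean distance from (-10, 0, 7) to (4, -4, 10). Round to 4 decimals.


3D distance between two points
P1 = (-10, 0, 7), P2 = (4, -4, 10)
Formula: d = sqrt((x2-x1)^2 + (y2-y1)^2 + (z2-z1)^2)
dx = 4 - -10 = 14
dy = -4 - 0 = -4
dz = 10 - 7 = 3
dx^2 + dy^2 + dz^2 = 196 + 16 + 9 = 221
d = sqrt(221)
d = 14.8661
14.8661 units


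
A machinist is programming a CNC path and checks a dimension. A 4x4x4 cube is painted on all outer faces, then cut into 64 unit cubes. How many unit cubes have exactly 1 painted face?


Large cube: 4 x 4 x 4, cut into unit cubes.
n = 4, so n - 2 = 2
Cubes with 1 painted face lie in the interior of each face.
A cube has 6 faces; each contributes (n - 2)^2 = 4 such cubes.
Count = 6 * 4 = 24
24 unit cubes


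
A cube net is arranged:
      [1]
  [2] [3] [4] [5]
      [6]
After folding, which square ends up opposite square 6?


Net: cross layout. Take square 3 as the base (bottom).
Fold the four squares in the horizontal row up around 3: 2 -> left, 4 -> right, 5 wraps to the top.
Fold 1 and 6 up from 3: 1 -> back, 6 -> front.
Opposite pairs are therefore: (1, 6), (2, 4), (3, 5).
Face 6 is opposite face 1.
face 1


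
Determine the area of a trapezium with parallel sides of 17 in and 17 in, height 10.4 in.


Shape: trapezoid
Parallel sides a = 17 in, b = 17 in; Height h = 10.4 in
Formula: A = (a + b) * h / 2
a + b = 17 + 17 = 34
A = 34 * 10.4 / 2
A = 353.6 / 2
A = 176.8
176.8 in^2


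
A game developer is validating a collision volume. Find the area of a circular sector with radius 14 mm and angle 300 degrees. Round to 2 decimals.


Shape: circular sector
Radius r = 14 mm, Angle = 300 degrees
Formula: A = (angle/360) * pi * r^2
r^2 = 196
Fraction of circle = 300/360
A = (300/360) * pi * 196
A = 163.333333 * pi
A = 513.13
513.13 mm^2


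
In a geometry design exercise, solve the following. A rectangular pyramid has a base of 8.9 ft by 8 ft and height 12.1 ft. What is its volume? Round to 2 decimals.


Shape: rectangular pyramid
Base: 8.9 ft x 8 ft, Height h = 12.1 ft
Formula: V = (1/3) * base_area * h
base_area = 8.9 * 8 = 71.2
base_area * h = 71.2 * 12.1 = 861.52
V = 861.52 / 3
V = 287.17
287.17 ft^3


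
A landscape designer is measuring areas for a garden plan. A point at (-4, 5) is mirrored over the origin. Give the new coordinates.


Transformation: reflection
Original point: (-4, 5)
Rule for reflection through the origin: (x, y) -> (-x, -y)
Apply: (-4, 5) -> (4, -5)
(4, -5)


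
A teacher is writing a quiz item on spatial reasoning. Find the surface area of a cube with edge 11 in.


Shape: cube
Side s = 11 in
A cube has 6 square faces.
Formula: SA = 6 * s^2
s^2 = 121
SA = 6 * 121
SA = 726
726 in^2


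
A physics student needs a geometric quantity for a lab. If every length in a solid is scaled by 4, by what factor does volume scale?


Linear scale factor k = 4
Rule: under a linear scaling by k, volumes scale by k^3.
k^3 = 4 * 4 * 4
k^3 = 16 * 4
k^3 = 64
Volume scales by a factor of 64.
64 (dimensionless)


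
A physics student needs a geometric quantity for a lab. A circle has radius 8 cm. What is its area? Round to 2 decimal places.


Shape: circle
Radius r = 8 cm
Formula: A = pi * r^2
r^2 = 8^2 = 64
A = pi * 64
A = 201.06
201.06 cm^2


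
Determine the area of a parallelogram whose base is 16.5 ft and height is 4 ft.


Shape: parallelogram
Base b = 16.5 ft, Height h = 4 ft
Formula: A = b * h
A = 16.5 * 4
A = 66
66 ft^2


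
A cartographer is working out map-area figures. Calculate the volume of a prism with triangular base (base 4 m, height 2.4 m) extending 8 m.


Shape: triangular prism
Triangle base = 4 m, triangle height = 2.4 m, prism length L = 8 m
Formula: V = (1/2 * b * h_tri) * L
Cross-section area = 0.5 * 4 * 2.4 = 4.8
V = 4.8 * 8
V = 38.4
38.4 m^3


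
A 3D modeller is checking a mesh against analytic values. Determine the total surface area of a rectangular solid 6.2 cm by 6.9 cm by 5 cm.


Shape: rectangular prism
l = 6.2 cm, w = 6.9 cm, h = 5 cm
Formula: SA = 2(lw + lh + wh)
lw = 42.78, lh = 31, wh = 34.5
lw + lh + wh = 108.28
SA = 2 * 108.28
SA = 216.56
216.56 cm^2


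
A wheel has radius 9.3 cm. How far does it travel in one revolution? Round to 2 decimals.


Shape: circle
Radius r = 9.3 cm
Formula: C = 2 * pi * r
C = 2 * pi * 9.3
C = 18.6 * pi
C = 58.43
58.43 cm


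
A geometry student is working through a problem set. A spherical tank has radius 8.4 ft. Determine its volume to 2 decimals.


Shape: sphere
Radius r = 8.4 ft
Formula: V = (4/3) * pi * r^3
r^3 = 592.704
(4/3) * 592.704 = 790.272
V = 790.272 * pi
V = 2482.71
2482.71 ft^3


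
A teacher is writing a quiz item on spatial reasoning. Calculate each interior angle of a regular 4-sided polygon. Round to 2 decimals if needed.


Shape: regular square (4 sides)
Formula: interior angle = (n - 2) * 180 / n
(n - 2) = 2
(n - 2) * 180 = 360
angle = 360 / 4
angle = 90
90 degrees


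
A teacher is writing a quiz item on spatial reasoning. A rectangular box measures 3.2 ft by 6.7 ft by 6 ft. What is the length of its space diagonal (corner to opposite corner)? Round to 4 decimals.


Shape: rectangular box (space diagonal)
l = 3.2 ft, w = 6.7 ft, h = 6 ft
Visualize: the diagonal of the base, then a right triangle with that diagonal and the height.
Formula: d = sqrt(l^2 + w^2 + h^2)
l^2 + w^2 + h^2 = 10.24 + 44.89 + 36 = 91.13
d = sqrt(91.13)
d = 9.5462
9.5462 ft


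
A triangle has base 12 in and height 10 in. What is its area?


Shape: triangle
Base b = 12 in, Height h = 10 in
Formula: A = (1/2) * b * h
A = 0.5 * 12 * 10
A = 0.5 * 120
A = 60
60 in^2


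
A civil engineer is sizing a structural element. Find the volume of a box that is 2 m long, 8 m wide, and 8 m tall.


Shape: rectangular prism
l = 2 m, w = 8 m, h = 8 m
Formula: V = l * w * h
V = 2 * 8 * 8
V = 16 * 8
V = 128
128 m^3


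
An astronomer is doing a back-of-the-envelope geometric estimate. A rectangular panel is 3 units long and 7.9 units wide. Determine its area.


Shape: rectangle
Length l = 3 units, Width w = 7.9 units
Formula: A = l * w
A = 3 * 7.9
A = 23.7
23.7 units^2


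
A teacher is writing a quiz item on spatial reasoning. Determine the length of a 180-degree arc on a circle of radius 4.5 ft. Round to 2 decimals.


Shape: circular arc
Radius r = 4.5 ft, Angle = 180 degrees
Formula: L = (angle/360) * 2 * pi * r
2 * pi * r = 9 * pi
L = (180/360) * 9 * pi
L = 4.5 * pi
L = 14.14
14.14 ft


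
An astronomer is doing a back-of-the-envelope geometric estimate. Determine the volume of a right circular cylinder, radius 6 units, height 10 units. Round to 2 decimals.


Shape: cylinder
Radius r = 6 units, Height h = 10 units
Formula: V = pi * r^2 * h
r^2 = 36
V = pi * 36 * 10
V = 360 * pi
V = 1130.97
1130.97 units^3


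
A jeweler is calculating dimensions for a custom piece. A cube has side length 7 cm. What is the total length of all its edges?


Shape: cube
Side s = 7 cm
A cube has 12 edges, all equal.
Formula: total edge length = 12 * s
Total = 12 * 7
Total = 84
84 cm


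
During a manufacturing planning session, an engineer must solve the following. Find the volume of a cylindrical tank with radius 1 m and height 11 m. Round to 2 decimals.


Shape: cylinder
Radius r = 1 m, Height h = 11 m
Formula: V = pi * r^2 * h
r^2 = 1
V = pi * 1 * 11
V = 11 * pi
V = 34.56
34.56 m^3


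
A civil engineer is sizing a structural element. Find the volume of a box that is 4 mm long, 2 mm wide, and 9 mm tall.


Shape: rectangular prism
l = 4 mm, w = 2 mm, h = 9 mm
Formula: V = l * w * h
V = 4 * 2 * 9
V = 8 * 9
V = 72
72 mm^3


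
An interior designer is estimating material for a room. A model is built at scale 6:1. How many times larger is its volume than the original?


Linear scale factor k = 6
Rule: under a linear scaling by k, volumes scale by k^3.
k^3 = 6 * 6 * 6
k^3 = 36 * 6
k^3 = 216
Volume scales by a factor of 216.
216 (dimensionless)


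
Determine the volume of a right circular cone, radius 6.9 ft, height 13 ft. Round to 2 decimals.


Shape: cone
Radius r = 6.9 ft, Height h = 13 ft
Formula: V = (1/3) * pi * r^2 * h
r^2 = 47.61
pi * r^2 * h = pi * 47.61 * 13 = 618.93 * pi
V = 618.93 * pi / 3
V = 648.14
648.14 ft^3


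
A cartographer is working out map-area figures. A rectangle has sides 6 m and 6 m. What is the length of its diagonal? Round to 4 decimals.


Shape: rectangle (diagonal via Pythagoras)
Sides: 6 m and 6 m
Formula: d = sqrt(l^2 + w^2)
l^2 = 36, w^2 = 36
l^2 + w^2 = 72
d = sqrt(72)
d = 8.4853
8.4853 m


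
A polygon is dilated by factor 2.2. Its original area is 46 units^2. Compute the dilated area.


Linear scale factor k = 2.2
Original area = 46 units^2
Rule: under a linear scaling by k, areas scale by k^2.
k^2 = 2.2^2 = 4.84
New area = 46 * 4.84
New area = 222.64
222.64 units^2


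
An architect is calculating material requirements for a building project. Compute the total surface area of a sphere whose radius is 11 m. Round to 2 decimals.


Shape: sphere
Radius r = 11 m
Formula: SA = 4 * pi * r^2
r^2 = 121
SA = 4 * pi * 121
SA = 484 * pi
SA = 1520.53
1520.53 m^2


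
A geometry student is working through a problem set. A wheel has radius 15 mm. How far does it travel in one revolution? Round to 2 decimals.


Shape: circle
Radius r = 15 mm
Formula: C = 2 * pi * r
C = 2 * pi * 15
C = 30 * pi
C = 94.25
94.25 mm


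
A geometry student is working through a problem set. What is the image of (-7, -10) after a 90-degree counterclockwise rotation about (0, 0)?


Transformation: rotation about the origin
Original point: (-7, -10)
Rule for 90 deg counterclockwise: (x, y) -> (-y, x)
Apply: (-7, -10) -> (10, -7)
(10, -7)


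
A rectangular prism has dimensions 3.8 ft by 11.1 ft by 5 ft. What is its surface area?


Shape: rectangular prism
l = 3.8 ft, w = 11.1 ft, h = 5 ft
Formula: SA = 2(lw + lh + wh)
lw = 42.18, lh = 19, wh = 55.5
lw + lh + wh = 116.68
SA = 2 * 116.68
SA = 233.36
233.36 ft^2


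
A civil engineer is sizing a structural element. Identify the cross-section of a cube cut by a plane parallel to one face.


Solid: cube
Cutting plane: parallel to one face
Visualize the intersection of the plane with the solid's surface.
The boundary of the cut region is a square.
square


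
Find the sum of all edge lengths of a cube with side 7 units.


Shape: cube
Side s = 7 units
A cube has 12 edges, all equal.
Formula: total edge length = 12 * s
Total = 12 * 7
Total = 84
84 units


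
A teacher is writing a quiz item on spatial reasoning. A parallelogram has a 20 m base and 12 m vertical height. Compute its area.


Shape: parallelogram
Base b = 20 m, Height h = 12 m
Formula: A = b * h
A = 20 * 12
A = 240
240 m^2


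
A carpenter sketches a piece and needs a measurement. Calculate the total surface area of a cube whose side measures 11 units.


Shape: cube
Side s = 11 units
A cube has 6 square faces.
Formula: SA = 6 * s^2
s^2 = 121
SA = 6 * 121
SA = 726
726 units^2


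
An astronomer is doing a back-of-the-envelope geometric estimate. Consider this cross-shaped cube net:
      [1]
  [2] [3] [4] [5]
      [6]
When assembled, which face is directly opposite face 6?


Net: cross layout. Take square 3 as the base (bottom).
Fold the four squares in the horizontal row up around 3: 2 -> left, 4 -> right, 5 wraps to the top.
Fold 1 and 6 up from 3: 1 -> back, 6 -> front.
Opposite pairs are therefore: (1, 6), (2, 4), (3, 5).
Face 6 is opposite face 1.
face 1


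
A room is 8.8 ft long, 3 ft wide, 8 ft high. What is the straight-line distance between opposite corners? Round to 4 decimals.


Shape: rectangular box (space diagonal)
l = 8.8 ft, w = 3 ft, h = 8 ft
Visualize: the diagonal of the base, then a right triangle with that diagonal and the height.
Formula: d = sqrt(l^2 + w^2 + h^2)
l^2 + w^2 + h^2 = 77.44 + 9 + 64 = 150.44
d = sqrt(150.44)
d = 12.2654
12.2654 ft


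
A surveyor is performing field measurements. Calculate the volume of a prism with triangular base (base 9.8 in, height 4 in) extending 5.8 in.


Shape: triangular prism
Triangle base = 9.8 in, triangle height = 4 in, prism length L = 5.8 in
Formula: V = (1/2 * b * h_tri) * L
Cross-section area = 0.5 * 9.8 * 4 = 19.6
V = 19.6 * 5.8
V = 113.68
113.68 in^3


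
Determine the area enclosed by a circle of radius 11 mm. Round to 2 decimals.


Shape: circle
Radius r = 11 mm
Formula: A = pi * r^2
r^2 = 11^2 = 121
A = pi * 121
A = 380.13
380.13 mm^2


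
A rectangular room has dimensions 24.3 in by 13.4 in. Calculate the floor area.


Shape: rectangle
Length l = 24.3 in, Width w = 13.4 in
Formula: A = l * w
A = 24.3 * 13.4
A = 325.62
325.62 in^2


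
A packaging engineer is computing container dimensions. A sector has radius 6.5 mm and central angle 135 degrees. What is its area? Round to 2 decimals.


Shape: circular sector
Radius r = 6.5 mm, Angle = 135 degrees
Formula: A = (angle/360) * pi * r^2
r^2 = 42.25
Fraction of circle = 135/360
A = (135/360) * pi * 42.25
A = 15.84375 * pi
A = 49.77
49.77 mm^2


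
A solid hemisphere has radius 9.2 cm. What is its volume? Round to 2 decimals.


Shape: hemisphere (half of a sphere)
Radius r = 9.2 cm
Formula: V = (1/2) * (4/3) * pi * r^3 = (2/3) * pi * r^3
r^3 = 778.688
(2/3) * 778.688 = 519.125333
V = 519.125333 * pi
V = 1630.88
1630.88 cm^3


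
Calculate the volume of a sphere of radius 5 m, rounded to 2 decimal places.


Shape: sphere
Radius r = 5 m
Formula: V = (4/3) * pi * r^3
r^3 = 125
(4/3) * 125 = 166.666667
V = 166.666667 * pi
V = 523.6
523.6 m^3


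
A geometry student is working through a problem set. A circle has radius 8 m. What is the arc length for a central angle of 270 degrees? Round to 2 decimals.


Shape: circular arc
Radius r = 8 m, Angle = 270 degrees
Formula: L = (angle/360) * 2 * pi * r
2 * pi * r = 16 * pi
L = (270/360) * 16 * pi
L = 12 * pi
L = 37.7
37.7 m


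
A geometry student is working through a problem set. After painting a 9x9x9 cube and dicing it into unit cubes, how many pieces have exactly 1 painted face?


Large cube: 9 x 9 x 9, cut into unit cubes.
n = 9, so n - 2 = 7
Cubes with 1 painted face lie in the interior of each face.
A cube has 6 faces; each contributes (n - 2)^2 = 49 such cubes.
Count = 6 * 49 = 294
294 unit cubes
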